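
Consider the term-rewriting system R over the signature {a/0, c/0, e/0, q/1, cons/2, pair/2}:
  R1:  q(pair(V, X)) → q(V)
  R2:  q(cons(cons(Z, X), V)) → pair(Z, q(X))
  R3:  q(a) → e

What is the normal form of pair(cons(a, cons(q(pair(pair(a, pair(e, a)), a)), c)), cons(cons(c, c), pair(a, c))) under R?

pair(cons(a, cons(e, c)), cons(cons(c, c), pair(a, c)))

1. pair(cons(a, cons(q(pair(pair(a, pair(e, a)), a)), c)), cons(cons(c, c), pair(a, c)))  →  pair(cons(a, cons(q(pair(a, pair(e, a))), c)), cons(cons(c, c), pair(a, c)))   [R1 at 1.2.1]
2. pair(cons(a, cons(q(pair(a, pair(e, a))), c)), cons(cons(c, c), pair(a, c)))  →  pair(cons(a, cons(q(a), c)), cons(cons(c, c), pair(a, c)))   [R1 at 1.2.1]
3. pair(cons(a, cons(q(a), c)), cons(cons(c, c), pair(a, c)))  →  pair(cons(a, cons(e, c)), cons(cons(c, c), pair(a, c)))   [R3 at 1.2.1]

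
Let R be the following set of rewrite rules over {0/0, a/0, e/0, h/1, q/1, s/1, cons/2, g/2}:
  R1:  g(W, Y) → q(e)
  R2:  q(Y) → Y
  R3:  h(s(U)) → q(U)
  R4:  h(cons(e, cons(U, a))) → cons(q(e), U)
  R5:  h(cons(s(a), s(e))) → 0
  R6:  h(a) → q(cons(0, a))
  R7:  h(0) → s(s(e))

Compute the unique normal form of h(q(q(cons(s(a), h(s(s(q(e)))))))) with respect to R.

1. h(q(q(cons(s(a), h(s(s(q(e))))))))  →  h(q(cons(s(a), h(s(s(q(e)))))))   [R2 at 1]
2. h(q(cons(s(a), h(s(s(q(e)))))))  →  h(cons(s(a), h(s(s(q(e))))))   [R2 at 1]
3. h(cons(s(a), h(s(s(q(e))))))  →  h(cons(s(a), q(s(q(e)))))   [R3 at 1.2]
4. h(cons(s(a), q(s(q(e)))))  →  h(cons(s(a), s(q(e))))   [R2 at 1.2]
5. h(cons(s(a), s(q(e))))  →  h(cons(s(a), s(e)))   [R2 at 1.2.1]
6. h(cons(s(a), s(e)))  →  0   [R5 at ε]

0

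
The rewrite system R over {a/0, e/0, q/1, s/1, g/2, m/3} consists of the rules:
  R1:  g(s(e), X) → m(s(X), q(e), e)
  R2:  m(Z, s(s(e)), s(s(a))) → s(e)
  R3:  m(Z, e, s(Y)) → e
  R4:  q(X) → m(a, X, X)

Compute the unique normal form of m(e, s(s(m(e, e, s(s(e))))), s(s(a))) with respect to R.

s(e)

1. m(e, s(s(m(e, e, s(s(e))))), s(s(a)))  →  m(e, s(s(e)), s(s(a)))   [R3 at 2.1.1]
2. m(e, s(s(e)), s(s(a)))  →  s(e)   [R2 at ε]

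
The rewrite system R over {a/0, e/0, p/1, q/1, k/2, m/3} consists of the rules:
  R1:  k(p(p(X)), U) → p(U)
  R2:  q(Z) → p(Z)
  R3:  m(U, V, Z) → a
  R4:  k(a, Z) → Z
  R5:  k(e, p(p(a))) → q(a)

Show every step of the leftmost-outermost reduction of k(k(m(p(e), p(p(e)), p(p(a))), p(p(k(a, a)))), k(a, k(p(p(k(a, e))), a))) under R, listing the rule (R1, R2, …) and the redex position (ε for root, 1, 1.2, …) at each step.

p(p(a))

1. k(k(m(p(e), p(p(e)), p(p(a))), p(p(k(a, a)))), k(a, k(p(p(k(a, e))), a)))  →  k(k(a, p(p(k(a, a)))), k(a, k(p(p(k(a, e))), a)))   [R3 at 1.1]
2. k(k(a, p(p(k(a, a)))), k(a, k(p(p(k(a, e))), a)))  →  k(p(p(k(a, a))), k(a, k(p(p(k(a, e))), a)))   [R4 at 1]
3. k(p(p(k(a, a))), k(a, k(p(p(k(a, e))), a)))  →  p(k(a, k(p(p(k(a, e))), a)))   [R1 at ε]
4. p(k(a, k(p(p(k(a, e))), a)))  →  p(k(p(p(k(a, e))), a))   [R4 at 1]
5. p(k(p(p(k(a, e))), a))  →  p(p(a))   [R1 at 1]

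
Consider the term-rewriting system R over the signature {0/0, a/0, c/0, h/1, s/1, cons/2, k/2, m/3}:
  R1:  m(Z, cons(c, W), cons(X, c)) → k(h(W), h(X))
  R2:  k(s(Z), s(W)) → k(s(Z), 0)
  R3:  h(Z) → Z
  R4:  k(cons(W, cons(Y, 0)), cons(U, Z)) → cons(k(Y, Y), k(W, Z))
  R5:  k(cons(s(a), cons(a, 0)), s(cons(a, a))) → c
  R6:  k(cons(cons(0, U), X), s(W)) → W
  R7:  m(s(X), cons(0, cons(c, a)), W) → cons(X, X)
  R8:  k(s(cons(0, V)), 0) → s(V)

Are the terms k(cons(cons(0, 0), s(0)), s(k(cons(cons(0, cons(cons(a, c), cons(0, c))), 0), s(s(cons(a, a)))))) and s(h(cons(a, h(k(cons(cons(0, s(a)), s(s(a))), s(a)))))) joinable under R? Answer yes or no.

yes — NF(t₁) = s(cons(a, a)), NF(t₂) = s(cons(a, a))

Reduce t₁ = k(cons(cons(0, 0), s(0)), s(k(cons(cons(0, cons(cons(a, c), cons(0, c))), 0), s(s(cons(a, a)))))):
1. k(cons(cons(0, 0), s(0)), s(k(cons(cons(0, cons(cons(a, c), cons(0, c))), 0), s(s(cons(a, a))))))  →  k(cons(cons(0, cons(cons(a, c), cons(0, c))), 0), s(s(cons(a, a))))   [R6 at ε]
2. k(cons(cons(0, cons(cons(a, c), cons(0, c))), 0), s(s(cons(a, a))))  →  s(cons(a, a))   [R6 at ε]

Reduce t₂ = s(h(cons(a, h(k(cons(cons(0, s(a)), s(s(a))), s(a)))))):
1. s(h(cons(a, h(k(cons(cons(0, s(a)), s(s(a))), s(a))))))  →  s(cons(a, h(k(cons(cons(0, s(a)), s(s(a))), s(a)))))   [R3 at 1]
2. s(cons(a, h(k(cons(cons(0, s(a)), s(s(a))), s(a)))))  →  s(cons(a, k(cons(cons(0, s(a)), s(s(a))), s(a))))   [R3 at 1.2]
3. s(cons(a, k(cons(cons(0, s(a)), s(s(a))), s(a))))  →  s(cons(a, a))   [R6 at 1.2]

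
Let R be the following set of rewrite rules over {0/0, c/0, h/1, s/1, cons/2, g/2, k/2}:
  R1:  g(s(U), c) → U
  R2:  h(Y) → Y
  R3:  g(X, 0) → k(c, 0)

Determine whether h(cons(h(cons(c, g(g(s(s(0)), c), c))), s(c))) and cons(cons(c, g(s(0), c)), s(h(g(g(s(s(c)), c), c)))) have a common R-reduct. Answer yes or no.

Reduce t₁ = h(cons(h(cons(c, g(g(s(s(0)), c), c))), s(c))):
1. h(cons(h(cons(c, g(g(s(s(0)), c), c))), s(c)))  →  cons(h(cons(c, g(g(s(s(0)), c), c))), s(c))   [R2 at ε]
2. cons(h(cons(c, g(g(s(s(0)), c), c))), s(c))  →  cons(cons(c, g(g(s(s(0)), c), c)), s(c))   [R2 at 1]
3. cons(cons(c, g(g(s(s(0)), c), c)), s(c))  →  cons(cons(c, g(s(0), c)), s(c))   [R1 at 1.2.1]
4. cons(cons(c, g(s(0), c)), s(c))  →  cons(cons(c, 0), s(c))   [R1 at 1.2]

Reduce t₂ = cons(cons(c, g(s(0), c)), s(h(g(g(s(s(c)), c), c)))):
1. cons(cons(c, g(s(0), c)), s(h(g(g(s(s(c)), c), c))))  →  cons(cons(c, 0), s(h(g(g(s(s(c)), c), c))))   [R1 at 1.2]
2. cons(cons(c, 0), s(h(g(g(s(s(c)), c), c))))  →  cons(cons(c, 0), s(g(g(s(s(c)), c), c)))   [R2 at 2.1]
3. cons(cons(c, 0), s(g(g(s(s(c)), c), c)))  →  cons(cons(c, 0), s(g(s(c), c)))   [R1 at 2.1.1]
4. cons(cons(c, 0), s(g(s(c), c)))  →  cons(cons(c, 0), s(c))   [R1 at 2.1]

yes — NF(t₁) = cons(cons(c, 0), s(c)), NF(t₂) = cons(cons(c, 0), s(c))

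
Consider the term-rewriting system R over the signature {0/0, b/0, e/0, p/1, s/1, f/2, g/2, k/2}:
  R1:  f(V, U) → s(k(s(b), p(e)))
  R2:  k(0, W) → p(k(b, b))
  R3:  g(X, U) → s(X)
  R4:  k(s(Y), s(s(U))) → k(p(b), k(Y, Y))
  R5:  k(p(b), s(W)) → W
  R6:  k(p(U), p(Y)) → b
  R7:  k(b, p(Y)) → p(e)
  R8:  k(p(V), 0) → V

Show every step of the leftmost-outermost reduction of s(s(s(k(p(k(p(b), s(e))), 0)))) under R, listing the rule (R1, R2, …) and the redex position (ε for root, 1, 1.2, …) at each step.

1. s(s(s(k(p(k(p(b), s(e))), 0))))  →  s(s(s(k(p(b), s(e)))))   [R8 at 1.1.1]
2. s(s(s(k(p(b), s(e)))))  →  s(s(s(e)))   [R5 at 1.1.1]

s(s(s(e)))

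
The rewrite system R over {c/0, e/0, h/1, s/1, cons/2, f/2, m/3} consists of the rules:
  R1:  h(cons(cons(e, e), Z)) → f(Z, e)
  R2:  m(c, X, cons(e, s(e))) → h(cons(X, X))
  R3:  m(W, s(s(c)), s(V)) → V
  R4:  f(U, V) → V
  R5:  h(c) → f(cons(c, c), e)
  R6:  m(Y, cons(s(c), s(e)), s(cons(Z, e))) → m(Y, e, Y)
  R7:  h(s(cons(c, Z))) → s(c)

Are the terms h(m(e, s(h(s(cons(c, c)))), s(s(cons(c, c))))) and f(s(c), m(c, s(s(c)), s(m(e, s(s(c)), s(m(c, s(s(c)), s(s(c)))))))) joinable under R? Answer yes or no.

Reduce t₁ = h(m(e, s(h(s(cons(c, c)))), s(s(cons(c, c))))):
1. h(m(e, s(h(s(cons(c, c)))), s(s(cons(c, c)))))  →  h(m(e, s(s(c)), s(s(cons(c, c)))))   [R7 at 1.2.1]
2. h(m(e, s(s(c)), s(s(cons(c, c)))))  →  h(s(cons(c, c)))   [R3 at 1]
3. h(s(cons(c, c)))  →  s(c)   [R7 at ε]

Reduce t₂ = f(s(c), m(c, s(s(c)), s(m(e, s(s(c)), s(m(c, s(s(c)), s(s(c)))))))):
1. f(s(c), m(c, s(s(c)), s(m(e, s(s(c)), s(m(c, s(s(c)), s(s(c))))))))  →  m(c, s(s(c)), s(m(e, s(s(c)), s(m(c, s(s(c)), s(s(c)))))))   [R4 at ε]
2. m(c, s(s(c)), s(m(e, s(s(c)), s(m(c, s(s(c)), s(s(c)))))))  →  m(e, s(s(c)), s(m(c, s(s(c)), s(s(c)))))   [R3 at ε]
3. m(e, s(s(c)), s(m(c, s(s(c)), s(s(c)))))  →  m(c, s(s(c)), s(s(c)))   [R3 at ε]
4. m(c, s(s(c)), s(s(c)))  →  s(c)   [R3 at ε]

yes — NF(t₁) = s(c), NF(t₂) = s(c)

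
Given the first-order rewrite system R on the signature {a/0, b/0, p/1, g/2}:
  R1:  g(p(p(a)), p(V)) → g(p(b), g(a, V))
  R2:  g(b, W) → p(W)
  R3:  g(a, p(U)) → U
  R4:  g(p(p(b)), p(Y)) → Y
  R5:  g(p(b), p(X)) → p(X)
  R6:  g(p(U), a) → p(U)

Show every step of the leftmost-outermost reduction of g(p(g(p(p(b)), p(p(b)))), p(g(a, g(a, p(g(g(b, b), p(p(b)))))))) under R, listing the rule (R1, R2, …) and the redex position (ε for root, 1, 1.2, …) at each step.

p(b)

1. g(p(g(p(p(b)), p(p(b)))), p(g(a, g(a, p(g(g(b, b), p(p(b))))))))  →  g(p(p(b)), p(g(a, g(a, p(g(g(b, b), p(p(b))))))))   [R4 at 1.1]
2. g(p(p(b)), p(g(a, g(a, p(g(g(b, b), p(p(b))))))))  →  g(a, g(a, p(g(g(b, b), p(p(b))))))   [R4 at ε]
3. g(a, g(a, p(g(g(b, b), p(p(b))))))  →  g(a, g(g(b, b), p(p(b))))   [R3 at 2]
4. g(a, g(g(b, b), p(p(b))))  →  g(a, g(p(b), p(p(b))))   [R2 at 2.1]
5. g(a, g(p(b), p(p(b))))  →  g(a, p(p(b)))   [R5 at 2]
6. g(a, p(p(b)))  →  p(b)   [R3 at ε]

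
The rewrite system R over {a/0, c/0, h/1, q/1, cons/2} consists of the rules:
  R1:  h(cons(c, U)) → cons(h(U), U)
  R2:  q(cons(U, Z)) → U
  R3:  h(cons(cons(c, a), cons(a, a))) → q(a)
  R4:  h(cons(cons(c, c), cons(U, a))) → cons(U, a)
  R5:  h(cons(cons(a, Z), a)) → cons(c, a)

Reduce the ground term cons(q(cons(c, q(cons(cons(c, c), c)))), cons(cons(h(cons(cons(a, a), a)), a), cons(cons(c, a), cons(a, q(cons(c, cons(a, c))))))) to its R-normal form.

cons(c, cons(cons(cons(c, a), a), cons(cons(c, a), cons(a, c))))

1. cons(q(cons(c, q(cons(cons(c, c), c)))), cons(cons(h(cons(cons(a, a), a)), a), cons(cons(c, a), cons(a, q(cons(c, cons(a, c)))))))  →  cons(c, cons(cons(h(cons(cons(a, a), a)), a), cons(cons(c, a), cons(a, q(cons(c, cons(a, c)))))))   [R2 at 1]
2. cons(c, cons(cons(h(cons(cons(a, a), a)), a), cons(cons(c, a), cons(a, q(cons(c, cons(a, c)))))))  →  cons(c, cons(cons(cons(c, a), a), cons(cons(c, a), cons(a, q(cons(c, cons(a, c)))))))   [R5 at 2.1.1]
3. cons(c, cons(cons(cons(c, a), a), cons(cons(c, a), cons(a, q(cons(c, cons(a, c)))))))  →  cons(c, cons(cons(cons(c, a), a), cons(cons(c, a), cons(a, c))))   [R2 at 2.2.2.2]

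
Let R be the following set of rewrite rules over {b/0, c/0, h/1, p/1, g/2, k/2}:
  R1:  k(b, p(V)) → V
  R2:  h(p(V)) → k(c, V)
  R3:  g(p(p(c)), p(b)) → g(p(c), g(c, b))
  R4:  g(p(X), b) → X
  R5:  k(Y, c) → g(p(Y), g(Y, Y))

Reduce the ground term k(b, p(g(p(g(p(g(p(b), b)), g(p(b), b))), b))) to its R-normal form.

1. k(b, p(g(p(g(p(g(p(b), b)), g(p(b), b))), b)))  →  g(p(g(p(g(p(b), b)), g(p(b), b))), b)   [R1 at ε]
2. g(p(g(p(g(p(b), b)), g(p(b), b))), b)  →  g(p(g(p(b), b)), g(p(b), b))   [R4 at ε]
3. g(p(g(p(b), b)), g(p(b), b))  →  g(p(b), g(p(b), b))   [R4 at 1.1]
4. g(p(b), g(p(b), b))  →  g(p(b), b)   [R4 at 2]
5. g(p(b), b)  →  b   [R4 at ε]

b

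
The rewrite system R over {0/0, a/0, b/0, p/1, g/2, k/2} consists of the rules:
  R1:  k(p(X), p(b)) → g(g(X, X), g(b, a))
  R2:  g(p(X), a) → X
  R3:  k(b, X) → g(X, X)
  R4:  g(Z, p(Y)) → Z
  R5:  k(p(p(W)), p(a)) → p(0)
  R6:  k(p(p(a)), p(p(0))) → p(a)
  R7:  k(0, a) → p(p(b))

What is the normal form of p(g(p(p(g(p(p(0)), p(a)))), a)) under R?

p(p(p(p(0))))

1. p(g(p(p(g(p(p(0)), p(a)))), a))  →  p(p(g(p(p(0)), p(a))))   [R2 at 1]
2. p(p(g(p(p(0)), p(a))))  →  p(p(p(p(0))))   [R4 at 1.1]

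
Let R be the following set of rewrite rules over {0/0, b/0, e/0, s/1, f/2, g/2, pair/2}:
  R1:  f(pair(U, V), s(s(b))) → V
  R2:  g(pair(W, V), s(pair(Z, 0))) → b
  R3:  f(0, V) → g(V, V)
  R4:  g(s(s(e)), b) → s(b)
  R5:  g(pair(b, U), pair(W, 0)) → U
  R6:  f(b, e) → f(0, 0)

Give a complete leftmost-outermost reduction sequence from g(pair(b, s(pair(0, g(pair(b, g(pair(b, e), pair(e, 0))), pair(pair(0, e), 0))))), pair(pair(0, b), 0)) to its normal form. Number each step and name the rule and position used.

s(pair(0, e))

1. g(pair(b, s(pair(0, g(pair(b, g(pair(b, e), pair(e, 0))), pair(pair(0, e), 0))))), pair(pair(0, b), 0))  →  s(pair(0, g(pair(b, g(pair(b, e), pair(e, 0))), pair(pair(0, e), 0))))   [R5 at ε]
2. s(pair(0, g(pair(b, g(pair(b, e), pair(e, 0))), pair(pair(0, e), 0))))  →  s(pair(0, g(pair(b, e), pair(e, 0))))   [R5 at 1.2]
3. s(pair(0, g(pair(b, e), pair(e, 0))))  →  s(pair(0, e))   [R5 at 1.2]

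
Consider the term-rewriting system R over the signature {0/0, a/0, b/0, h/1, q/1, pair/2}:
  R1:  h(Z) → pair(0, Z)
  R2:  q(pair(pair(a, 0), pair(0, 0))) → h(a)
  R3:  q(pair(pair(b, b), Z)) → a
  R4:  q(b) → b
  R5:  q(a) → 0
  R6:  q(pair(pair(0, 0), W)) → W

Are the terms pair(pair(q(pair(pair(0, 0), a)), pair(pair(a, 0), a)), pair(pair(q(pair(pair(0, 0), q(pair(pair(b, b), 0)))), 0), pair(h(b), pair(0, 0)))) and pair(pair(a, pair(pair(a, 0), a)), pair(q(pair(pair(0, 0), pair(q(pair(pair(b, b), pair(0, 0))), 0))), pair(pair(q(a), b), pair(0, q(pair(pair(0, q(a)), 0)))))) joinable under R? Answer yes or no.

Reduce t₁ = pair(pair(q(pair(pair(0, 0), a)), pair(pair(a, 0), a)), pair(pair(q(pair(pair(0, 0), q(pair(pair(b, b), 0)))), 0), pair(h(b), pair(0, 0)))):
1. pair(pair(q(pair(pair(0, 0), a)), pair(pair(a, 0), a)), pair(pair(q(pair(pair(0, 0), q(pair(pair(b, b), 0)))), 0), pair(h(b), pair(0, 0))))  →  pair(pair(a, pair(pair(a, 0), a)), pair(pair(q(pair(pair(0, 0), q(pair(pair(b, b), 0)))), 0), pair(h(b), pair(0, 0))))   [R6 at 1.1]
2. pair(pair(a, pair(pair(a, 0), a)), pair(pair(q(pair(pair(0, 0), q(pair(pair(b, b), 0)))), 0), pair(h(b), pair(0, 0))))  →  pair(pair(a, pair(pair(a, 0), a)), pair(pair(q(pair(pair(b, b), 0)), 0), pair(h(b), pair(0, 0))))   [R6 at 2.1.1]
3. pair(pair(a, pair(pair(a, 0), a)), pair(pair(q(pair(pair(b, b), 0)), 0), pair(h(b), pair(0, 0))))  →  pair(pair(a, pair(pair(a, 0), a)), pair(pair(a, 0), pair(h(b), pair(0, 0))))   [R3 at 2.1.1]
4. pair(pair(a, pair(pair(a, 0), a)), pair(pair(a, 0), pair(h(b), pair(0, 0))))  →  pair(pair(a, pair(pair(a, 0), a)), pair(pair(a, 0), pair(pair(0, b), pair(0, 0))))   [R1 at 2.2.1]

Reduce t₂ = pair(pair(a, pair(pair(a, 0), a)), pair(q(pair(pair(0, 0), pair(q(pair(pair(b, b), pair(0, 0))), 0))), pair(pair(q(a), b), pair(0, q(pair(pair(0, q(a)), 0)))))):
1. pair(pair(a, pair(pair(a, 0), a)), pair(q(pair(pair(0, 0), pair(q(pair(pair(b, b), pair(0, 0))), 0))), pair(pair(q(a), b), pair(0, q(pair(pair(0, q(a)), 0))))))  →  pair(pair(a, pair(pair(a, 0), a)), pair(pair(q(pair(pair(b, b), pair(0, 0))), 0), pair(pair(q(a), b), pair(0, q(pair(pair(0, q(a)), 0))))))   [R6 at 2.1]
2. pair(pair(a, pair(pair(a, 0), a)), pair(pair(q(pair(pair(b, b), pair(0, 0))), 0), pair(pair(q(a), b), pair(0, q(pair(pair(0, q(a)), 0))))))  →  pair(pair(a, pair(pair(a, 0), a)), pair(pair(a, 0), pair(pair(q(a), b), pair(0, q(pair(pair(0, q(a)), 0))))))   [R3 at 2.1.1]
3. pair(pair(a, pair(pair(a, 0), a)), pair(pair(a, 0), pair(pair(q(a), b), pair(0, q(pair(pair(0, q(a)), 0))))))  →  pair(pair(a, pair(pair(a, 0), a)), pair(pair(a, 0), pair(pair(0, b), pair(0, q(pair(pair(0, q(a)), 0))))))   [R5 at 2.2.1.1]
4. pair(pair(a, pair(pair(a, 0), a)), pair(pair(a, 0), pair(pair(0, b), pair(0, q(pair(pair(0, q(a)), 0))))))  →  pair(pair(a, pair(pair(a, 0), a)), pair(pair(a, 0), pair(pair(0, b), pair(0, q(pair(pair(0, 0), 0))))))   [R5 at 2.2.2.2.1.1.2]
5. pair(pair(a, pair(pair(a, 0), a)), pair(pair(a, 0), pair(pair(0, b), pair(0, q(pair(pair(0, 0), 0))))))  →  pair(pair(a, pair(pair(a, 0), a)), pair(pair(a, 0), pair(pair(0, b), pair(0, 0))))   [R6 at 2.2.2.2]

yes — NF(t₁) = pair(pair(a, pair(pair(a, 0), a)), pair(pair(a, 0), pair(pair(0, b), pair(0, 0)))), NF(t₂) = pair(pair(a, pair(pair(a, 0), a)), pair(pair(a, 0), pair(pair(0, b), pair(0, 0))))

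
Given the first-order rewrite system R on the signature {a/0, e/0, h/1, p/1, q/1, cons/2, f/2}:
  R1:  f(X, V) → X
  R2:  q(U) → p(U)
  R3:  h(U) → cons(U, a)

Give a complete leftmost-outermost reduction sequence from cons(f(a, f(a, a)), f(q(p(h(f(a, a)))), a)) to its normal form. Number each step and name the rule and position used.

1. cons(f(a, f(a, a)), f(q(p(h(f(a, a)))), a))  →  cons(a, f(q(p(h(f(a, a)))), a))   [R1 at 1]
2. cons(a, f(q(p(h(f(a, a)))), a))  →  cons(a, q(p(h(f(a, a)))))   [R1 at 2]
3. cons(a, q(p(h(f(a, a)))))  →  cons(a, p(p(h(f(a, a)))))   [R2 at 2]
4. cons(a, p(p(h(f(a, a)))))  →  cons(a, p(p(cons(f(a, a), a))))   [R3 at 2.1.1]
5. cons(a, p(p(cons(f(a, a), a))))  →  cons(a, p(p(cons(a, a))))   [R1 at 2.1.1.1]

cons(a, p(p(cons(a, a))))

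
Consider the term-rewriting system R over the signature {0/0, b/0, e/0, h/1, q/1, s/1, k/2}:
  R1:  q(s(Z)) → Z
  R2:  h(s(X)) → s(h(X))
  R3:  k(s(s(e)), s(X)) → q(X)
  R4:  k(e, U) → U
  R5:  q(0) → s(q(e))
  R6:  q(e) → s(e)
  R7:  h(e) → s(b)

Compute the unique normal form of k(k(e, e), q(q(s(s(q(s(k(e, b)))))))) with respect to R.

b

1. k(k(e, e), q(q(s(s(q(s(k(e, b))))))))  →  k(e, q(q(s(s(q(s(k(e, b))))))))   [R4 at 1]
2. k(e, q(q(s(s(q(s(k(e, b))))))))  →  q(q(s(s(q(s(k(e, b)))))))   [R4 at ε]
3. q(q(s(s(q(s(k(e, b)))))))  →  q(s(q(s(k(e, b)))))   [R1 at 1]
4. q(s(q(s(k(e, b)))))  →  q(s(k(e, b)))   [R1 at ε]
5. q(s(k(e, b)))  →  k(e, b)   [R1 at ε]
6. k(e, b)  →  b   [R4 at ε]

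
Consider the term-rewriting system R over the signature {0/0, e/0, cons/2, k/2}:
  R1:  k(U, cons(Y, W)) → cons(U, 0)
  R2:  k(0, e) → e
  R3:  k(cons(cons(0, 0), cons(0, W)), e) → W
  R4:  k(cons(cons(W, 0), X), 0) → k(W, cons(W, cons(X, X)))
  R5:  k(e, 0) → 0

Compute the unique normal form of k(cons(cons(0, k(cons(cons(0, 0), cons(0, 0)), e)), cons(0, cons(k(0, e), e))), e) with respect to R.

cons(e, e)

1. k(cons(cons(0, k(cons(cons(0, 0), cons(0, 0)), e)), cons(0, cons(k(0, e), e))), e)  →  k(cons(cons(0, 0), cons(0, cons(k(0, e), e))), e)   [R3 at 1.1.2]
2. k(cons(cons(0, 0), cons(0, cons(k(0, e), e))), e)  →  cons(k(0, e), e)   [R3 at ε]
3. cons(k(0, e), e)  →  cons(e, e)   [R2 at 1]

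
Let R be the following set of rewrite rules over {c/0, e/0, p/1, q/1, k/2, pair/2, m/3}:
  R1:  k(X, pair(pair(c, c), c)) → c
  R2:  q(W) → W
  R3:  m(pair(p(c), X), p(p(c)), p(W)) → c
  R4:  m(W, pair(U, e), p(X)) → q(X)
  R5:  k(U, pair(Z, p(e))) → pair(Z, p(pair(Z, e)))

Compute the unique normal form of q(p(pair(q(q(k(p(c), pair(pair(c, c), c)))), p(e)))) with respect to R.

p(pair(c, p(e)))

1. q(p(pair(q(q(k(p(c), pair(pair(c, c), c)))), p(e))))  →  p(pair(q(q(k(p(c), pair(pair(c, c), c)))), p(e)))   [R2 at ε]
2. p(pair(q(q(k(p(c), pair(pair(c, c), c)))), p(e)))  →  p(pair(q(k(p(c), pair(pair(c, c), c))), p(e)))   [R2 at 1.1]
3. p(pair(q(k(p(c), pair(pair(c, c), c))), p(e)))  →  p(pair(k(p(c), pair(pair(c, c), c)), p(e)))   [R2 at 1.1]
4. p(pair(k(p(c), pair(pair(c, c), c)), p(e)))  →  p(pair(c, p(e)))   [R1 at 1.1]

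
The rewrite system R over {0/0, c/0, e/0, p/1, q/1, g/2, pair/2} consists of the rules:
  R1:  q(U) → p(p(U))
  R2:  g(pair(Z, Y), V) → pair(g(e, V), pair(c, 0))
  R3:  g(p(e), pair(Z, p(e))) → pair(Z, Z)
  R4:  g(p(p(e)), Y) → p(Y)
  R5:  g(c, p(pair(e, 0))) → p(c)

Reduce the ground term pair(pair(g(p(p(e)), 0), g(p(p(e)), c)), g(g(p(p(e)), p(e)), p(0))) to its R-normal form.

pair(pair(p(0), p(c)), p(p(0)))

1. pair(pair(g(p(p(e)), 0), g(p(p(e)), c)), g(g(p(p(e)), p(e)), p(0)))  →  pair(pair(p(0), g(p(p(e)), c)), g(g(p(p(e)), p(e)), p(0)))   [R4 at 1.1]
2. pair(pair(p(0), g(p(p(e)), c)), g(g(p(p(e)), p(e)), p(0)))  →  pair(pair(p(0), p(c)), g(g(p(p(e)), p(e)), p(0)))   [R4 at 1.2]
3. pair(pair(p(0), p(c)), g(g(p(p(e)), p(e)), p(0)))  →  pair(pair(p(0), p(c)), g(p(p(e)), p(0)))   [R4 at 2.1]
4. pair(pair(p(0), p(c)), g(p(p(e)), p(0)))  →  pair(pair(p(0), p(c)), p(p(0)))   [R4 at 2]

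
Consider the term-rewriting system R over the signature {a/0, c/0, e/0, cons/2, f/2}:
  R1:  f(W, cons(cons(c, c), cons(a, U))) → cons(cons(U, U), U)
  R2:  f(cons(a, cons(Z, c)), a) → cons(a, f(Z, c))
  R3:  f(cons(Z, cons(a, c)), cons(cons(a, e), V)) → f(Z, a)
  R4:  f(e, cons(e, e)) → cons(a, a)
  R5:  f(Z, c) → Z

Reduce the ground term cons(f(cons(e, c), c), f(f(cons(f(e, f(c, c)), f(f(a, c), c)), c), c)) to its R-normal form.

1. cons(f(cons(e, c), c), f(f(cons(f(e, f(c, c)), f(f(a, c), c)), c), c))  →  cons(cons(e, c), f(f(cons(f(e, f(c, c)), f(f(a, c), c)), c), c))   [R5 at 1]
2. cons(cons(e, c), f(f(cons(f(e, f(c, c)), f(f(a, c), c)), c), c))  →  cons(cons(e, c), f(cons(f(e, f(c, c)), f(f(a, c), c)), c))   [R5 at 2]
3. cons(cons(e, c), f(cons(f(e, f(c, c)), f(f(a, c), c)), c))  →  cons(cons(e, c), cons(f(e, f(c, c)), f(f(a, c), c)))   [R5 at 2]
4. cons(cons(e, c), cons(f(e, f(c, c)), f(f(a, c), c)))  →  cons(cons(e, c), cons(f(e, c), f(f(a, c), c)))   [R5 at 2.1.2]
5. cons(cons(e, c), cons(f(e, c), f(f(a, c), c)))  →  cons(cons(e, c), cons(e, f(f(a, c), c)))   [R5 at 2.1]
6. cons(cons(e, c), cons(e, f(f(a, c), c)))  →  cons(cons(e, c), cons(e, f(a, c)))   [R5 at 2.2]
7. cons(cons(e, c), cons(e, f(a, c)))  →  cons(cons(e, c), cons(e, a))   [R5 at 2.2]

cons(cons(e, c), cons(e, a))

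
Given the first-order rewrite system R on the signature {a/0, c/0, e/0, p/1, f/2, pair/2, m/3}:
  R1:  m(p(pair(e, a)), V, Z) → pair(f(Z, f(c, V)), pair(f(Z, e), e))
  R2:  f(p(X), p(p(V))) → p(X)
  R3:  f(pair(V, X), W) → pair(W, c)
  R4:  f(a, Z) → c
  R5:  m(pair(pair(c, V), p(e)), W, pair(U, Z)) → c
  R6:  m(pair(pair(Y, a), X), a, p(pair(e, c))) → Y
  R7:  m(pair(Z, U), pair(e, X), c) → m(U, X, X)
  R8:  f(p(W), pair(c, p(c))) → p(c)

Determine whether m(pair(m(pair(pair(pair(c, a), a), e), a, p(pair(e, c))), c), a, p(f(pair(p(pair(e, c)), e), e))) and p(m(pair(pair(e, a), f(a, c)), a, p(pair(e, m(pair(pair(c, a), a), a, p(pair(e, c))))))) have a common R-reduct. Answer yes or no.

no — NF(t₁) = c, NF(t₂) = p(e)

Reduce t₁ = m(pair(m(pair(pair(pair(c, a), a), e), a, p(pair(e, c))), c), a, p(f(pair(p(pair(e, c)), e), e))):
1. m(pair(m(pair(pair(pair(c, a), a), e), a, p(pair(e, c))), c), a, p(f(pair(p(pair(e, c)), e), e)))  →  m(pair(pair(c, a), c), a, p(f(pair(p(pair(e, c)), e), e)))   [R6 at 1.1]
2. m(pair(pair(c, a), c), a, p(f(pair(p(pair(e, c)), e), e)))  →  m(pair(pair(c, a), c), a, p(pair(e, c)))   [R3 at 3.1]
3. m(pair(pair(c, a), c), a, p(pair(e, c)))  →  c   [R6 at ε]

Reduce t₂ = p(m(pair(pair(e, a), f(a, c)), a, p(pair(e, m(pair(pair(c, a), a), a, p(pair(e, c))))))):
1. p(m(pair(pair(e, a), f(a, c)), a, p(pair(e, m(pair(pair(c, a), a), a, p(pair(e, c)))))))  →  p(m(pair(pair(e, a), c), a, p(pair(e, m(pair(pair(c, a), a), a, p(pair(e, c)))))))   [R4 at 1.1.2]
2. p(m(pair(pair(e, a), c), a, p(pair(e, m(pair(pair(c, a), a), a, p(pair(e, c)))))))  →  p(m(pair(pair(e, a), c), a, p(pair(e, c))))   [R6 at 1.3.1.2]
3. p(m(pair(pair(e, a), c), a, p(pair(e, c))))  →  p(e)   [R6 at 1]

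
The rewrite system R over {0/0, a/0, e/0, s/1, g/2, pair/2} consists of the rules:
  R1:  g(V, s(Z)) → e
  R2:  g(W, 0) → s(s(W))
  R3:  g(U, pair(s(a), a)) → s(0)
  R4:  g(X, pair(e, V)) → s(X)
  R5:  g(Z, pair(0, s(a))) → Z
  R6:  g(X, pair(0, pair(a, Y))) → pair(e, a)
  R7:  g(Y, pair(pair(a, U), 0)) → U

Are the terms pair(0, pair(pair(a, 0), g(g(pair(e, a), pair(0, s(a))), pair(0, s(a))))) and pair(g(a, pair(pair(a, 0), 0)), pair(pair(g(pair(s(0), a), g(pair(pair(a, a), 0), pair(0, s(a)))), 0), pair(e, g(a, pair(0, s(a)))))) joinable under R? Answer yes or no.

yes — NF(t₁) = pair(0, pair(pair(a, 0), pair(e, a))), NF(t₂) = pair(0, pair(pair(a, 0), pair(e, a)))

Reduce t₁ = pair(0, pair(pair(a, 0), g(g(pair(e, a), pair(0, s(a))), pair(0, s(a))))):
1. pair(0, pair(pair(a, 0), g(g(pair(e, a), pair(0, s(a))), pair(0, s(a)))))  →  pair(0, pair(pair(a, 0), g(pair(e, a), pair(0, s(a)))))   [R5 at 2.2]
2. pair(0, pair(pair(a, 0), g(pair(e, a), pair(0, s(a)))))  →  pair(0, pair(pair(a, 0), pair(e, a)))   [R5 at 2.2]

Reduce t₂ = pair(g(a, pair(pair(a, 0), 0)), pair(pair(g(pair(s(0), a), g(pair(pair(a, a), 0), pair(0, s(a)))), 0), pair(e, g(a, pair(0, s(a)))))):
1. pair(g(a, pair(pair(a, 0), 0)), pair(pair(g(pair(s(0), a), g(pair(pair(a, a), 0), pair(0, s(a)))), 0), pair(e, g(a, pair(0, s(a))))))  →  pair(0, pair(pair(g(pair(s(0), a), g(pair(pair(a, a), 0), pair(0, s(a)))), 0), pair(e, g(a, pair(0, s(a))))))   [R7 at 1]
2. pair(0, pair(pair(g(pair(s(0), a), g(pair(pair(a, a), 0), pair(0, s(a)))), 0), pair(e, g(a, pair(0, s(a))))))  →  pair(0, pair(pair(g(pair(s(0), a), pair(pair(a, a), 0)), 0), pair(e, g(a, pair(0, s(a))))))   [R5 at 2.1.1.2]
3. pair(0, pair(pair(g(pair(s(0), a), pair(pair(a, a), 0)), 0), pair(e, g(a, pair(0, s(a))))))  →  pair(0, pair(pair(a, 0), pair(e, g(a, pair(0, s(a))))))   [R7 at 2.1.1]
4. pair(0, pair(pair(a, 0), pair(e, g(a, pair(0, s(a))))))  →  pair(0, pair(pair(a, 0), pair(e, a)))   [R5 at 2.2.2]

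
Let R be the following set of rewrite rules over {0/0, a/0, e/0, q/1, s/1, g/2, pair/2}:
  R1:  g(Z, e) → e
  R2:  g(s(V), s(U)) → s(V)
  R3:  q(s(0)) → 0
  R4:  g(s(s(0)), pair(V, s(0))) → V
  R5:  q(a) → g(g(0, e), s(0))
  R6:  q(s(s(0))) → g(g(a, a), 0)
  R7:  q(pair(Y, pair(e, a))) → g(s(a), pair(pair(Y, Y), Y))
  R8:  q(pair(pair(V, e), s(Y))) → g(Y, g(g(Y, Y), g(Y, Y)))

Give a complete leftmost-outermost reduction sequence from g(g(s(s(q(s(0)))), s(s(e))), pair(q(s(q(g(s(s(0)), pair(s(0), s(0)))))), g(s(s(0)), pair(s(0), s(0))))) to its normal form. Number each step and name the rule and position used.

0

1. g(g(s(s(q(s(0)))), s(s(e))), pair(q(s(q(g(s(s(0)), pair(s(0), s(0)))))), g(s(s(0)), pair(s(0), s(0)))))  →  g(s(s(q(s(0)))), pair(q(s(q(g(s(s(0)), pair(s(0), s(0)))))), g(s(s(0)), pair(s(0), s(0)))))   [R2 at 1]
2. g(s(s(q(s(0)))), pair(q(s(q(g(s(s(0)), pair(s(0), s(0)))))), g(s(s(0)), pair(s(0), s(0)))))  →  g(s(s(0)), pair(q(s(q(g(s(s(0)), pair(s(0), s(0)))))), g(s(s(0)), pair(s(0), s(0)))))   [R3 at 1.1.1]
3. g(s(s(0)), pair(q(s(q(g(s(s(0)), pair(s(0), s(0)))))), g(s(s(0)), pair(s(0), s(0)))))  →  g(s(s(0)), pair(q(s(q(s(0)))), g(s(s(0)), pair(s(0), s(0)))))   [R4 at 2.1.1.1.1]
4. g(s(s(0)), pair(q(s(q(s(0)))), g(s(s(0)), pair(s(0), s(0)))))  →  g(s(s(0)), pair(q(s(0)), g(s(s(0)), pair(s(0), s(0)))))   [R3 at 2.1.1.1]
5. g(s(s(0)), pair(q(s(0)), g(s(s(0)), pair(s(0), s(0)))))  →  g(s(s(0)), pair(0, g(s(s(0)), pair(s(0), s(0)))))   [R3 at 2.1]
6. g(s(s(0)), pair(0, g(s(s(0)), pair(s(0), s(0)))))  →  g(s(s(0)), pair(0, s(0)))   [R4 at 2.2]
7. g(s(s(0)), pair(0, s(0)))  →  0   [R4 at ε]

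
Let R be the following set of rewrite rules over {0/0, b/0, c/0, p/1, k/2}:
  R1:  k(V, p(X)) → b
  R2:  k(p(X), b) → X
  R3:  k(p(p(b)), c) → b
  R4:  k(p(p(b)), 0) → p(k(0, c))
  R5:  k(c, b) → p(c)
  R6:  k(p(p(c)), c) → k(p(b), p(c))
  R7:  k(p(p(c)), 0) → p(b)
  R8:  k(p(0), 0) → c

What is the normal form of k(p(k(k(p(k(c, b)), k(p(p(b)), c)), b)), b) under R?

1. k(p(k(k(p(k(c, b)), k(p(p(b)), c)), b)), b)  →  k(k(p(k(c, b)), k(p(p(b)), c)), b)   [R2 at ε]
2. k(k(p(k(c, b)), k(p(p(b)), c)), b)  →  k(k(p(p(c)), k(p(p(b)), c)), b)   [R5 at 1.1.1]
3. k(k(p(p(c)), k(p(p(b)), c)), b)  →  k(k(p(p(c)), b), b)   [R3 at 1.2]
4. k(k(p(p(c)), b), b)  →  k(p(c), b)   [R2 at 1]
5. k(p(c), b)  →  c   [R2 at ε]

c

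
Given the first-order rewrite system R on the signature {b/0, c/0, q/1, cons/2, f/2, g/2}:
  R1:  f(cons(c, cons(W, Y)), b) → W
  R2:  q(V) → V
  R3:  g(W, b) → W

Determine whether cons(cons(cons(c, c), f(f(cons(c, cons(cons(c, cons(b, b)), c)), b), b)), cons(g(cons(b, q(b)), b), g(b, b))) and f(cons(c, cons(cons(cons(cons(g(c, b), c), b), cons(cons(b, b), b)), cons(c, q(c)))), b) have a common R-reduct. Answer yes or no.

Reduce t₁ = cons(cons(cons(c, c), f(f(cons(c, cons(cons(c, cons(b, b)), c)), b), b)), cons(g(cons(b, q(b)), b), g(b, b))):
1. cons(cons(cons(c, c), f(f(cons(c, cons(cons(c, cons(b, b)), c)), b), b)), cons(g(cons(b, q(b)), b), g(b, b)))  →  cons(cons(cons(c, c), f(cons(c, cons(b, b)), b)), cons(g(cons(b, q(b)), b), g(b, b)))   [R1 at 1.2.1]
2. cons(cons(cons(c, c), f(cons(c, cons(b, b)), b)), cons(g(cons(b, q(b)), b), g(b, b)))  →  cons(cons(cons(c, c), b), cons(g(cons(b, q(b)), b), g(b, b)))   [R1 at 1.2]
3. cons(cons(cons(c, c), b), cons(g(cons(b, q(b)), b), g(b, b)))  →  cons(cons(cons(c, c), b), cons(cons(b, q(b)), g(b, b)))   [R3 at 2.1]
4. cons(cons(cons(c, c), b), cons(cons(b, q(b)), g(b, b)))  →  cons(cons(cons(c, c), b), cons(cons(b, b), g(b, b)))   [R2 at 2.1.2]
5. cons(cons(cons(c, c), b), cons(cons(b, b), g(b, b)))  →  cons(cons(cons(c, c), b), cons(cons(b, b), b))   [R3 at 2.2]

Reduce t₂ = f(cons(c, cons(cons(cons(cons(g(c, b), c), b), cons(cons(b, b), b)), cons(c, q(c)))), b):
1. f(cons(c, cons(cons(cons(cons(g(c, b), c), b), cons(cons(b, b), b)), cons(c, q(c)))), b)  →  cons(cons(cons(g(c, b), c), b), cons(cons(b, b), b))   [R1 at ε]
2. cons(cons(cons(g(c, b), c), b), cons(cons(b, b), b))  →  cons(cons(cons(c, c), b), cons(cons(b, b), b))   [R3 at 1.1.1]

yes — NF(t₁) = cons(cons(cons(c, c), b), cons(cons(b, b), b)), NF(t₂) = cons(cons(cons(c, c), b), cons(cons(b, b), b))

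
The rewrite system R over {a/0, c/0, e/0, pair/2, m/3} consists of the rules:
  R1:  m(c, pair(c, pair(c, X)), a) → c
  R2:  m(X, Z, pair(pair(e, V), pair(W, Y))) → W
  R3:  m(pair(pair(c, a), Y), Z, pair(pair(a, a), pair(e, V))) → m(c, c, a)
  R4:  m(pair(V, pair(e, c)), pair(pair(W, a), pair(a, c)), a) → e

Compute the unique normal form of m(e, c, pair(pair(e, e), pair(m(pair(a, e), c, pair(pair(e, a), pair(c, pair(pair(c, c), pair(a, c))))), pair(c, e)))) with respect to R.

1. m(e, c, pair(pair(e, e), pair(m(pair(a, e), c, pair(pair(e, a), pair(c, pair(pair(c, c), pair(a, c))))), pair(c, e))))  →  m(pair(a, e), c, pair(pair(e, a), pair(c, pair(pair(c, c), pair(a, c)))))   [R2 at ε]
2. m(pair(a, e), c, pair(pair(e, a), pair(c, pair(pair(c, c), pair(a, c)))))  →  c   [R2 at ε]

c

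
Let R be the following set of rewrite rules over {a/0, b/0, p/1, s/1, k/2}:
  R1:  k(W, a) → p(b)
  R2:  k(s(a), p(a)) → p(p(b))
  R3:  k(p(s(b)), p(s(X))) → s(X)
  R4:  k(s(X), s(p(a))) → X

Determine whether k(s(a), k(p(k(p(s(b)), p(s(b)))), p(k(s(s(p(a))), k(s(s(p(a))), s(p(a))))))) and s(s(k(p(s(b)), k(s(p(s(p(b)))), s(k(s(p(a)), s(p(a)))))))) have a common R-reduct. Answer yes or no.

no — NF(t₁) = a, NF(t₂) = s(s(s(p(b))))

Reduce t₁ = k(s(a), k(p(k(p(s(b)), p(s(b)))), p(k(s(s(p(a))), k(s(s(p(a))), s(p(a))))))):
1. k(s(a), k(p(k(p(s(b)), p(s(b)))), p(k(s(s(p(a))), k(s(s(p(a))), s(p(a)))))))  →  k(s(a), k(p(s(b)), p(k(s(s(p(a))), k(s(s(p(a))), s(p(a)))))))   [R3 at 2.1.1]
2. k(s(a), k(p(s(b)), p(k(s(s(p(a))), k(s(s(p(a))), s(p(a)))))))  →  k(s(a), k(p(s(b)), p(k(s(s(p(a))), s(p(a))))))   [R4 at 2.2.1.2]
3. k(s(a), k(p(s(b)), p(k(s(s(p(a))), s(p(a))))))  →  k(s(a), k(p(s(b)), p(s(p(a)))))   [R4 at 2.2.1]
4. k(s(a), k(p(s(b)), p(s(p(a)))))  →  k(s(a), s(p(a)))   [R3 at 2]
5. k(s(a), s(p(a)))  →  a   [R4 at ε]

Reduce t₂ = s(s(k(p(s(b)), k(s(p(s(p(b)))), s(k(s(p(a)), s(p(a)))))))):
1. s(s(k(p(s(b)), k(s(p(s(p(b)))), s(k(s(p(a)), s(p(a))))))))  →  s(s(k(p(s(b)), k(s(p(s(p(b)))), s(p(a))))))   [R4 at 1.1.2.2.1]
2. s(s(k(p(s(b)), k(s(p(s(p(b)))), s(p(a))))))  →  s(s(k(p(s(b)), p(s(p(b))))))   [R4 at 1.1.2]
3. s(s(k(p(s(b)), p(s(p(b))))))  →  s(s(s(p(b))))   [R3 at 1.1]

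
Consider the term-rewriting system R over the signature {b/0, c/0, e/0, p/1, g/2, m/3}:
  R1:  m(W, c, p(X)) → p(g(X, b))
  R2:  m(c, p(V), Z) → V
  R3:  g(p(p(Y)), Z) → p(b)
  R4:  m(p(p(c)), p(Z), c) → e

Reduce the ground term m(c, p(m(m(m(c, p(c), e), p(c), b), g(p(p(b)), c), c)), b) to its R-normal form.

b

1. m(c, p(m(m(m(c, p(c), e), p(c), b), g(p(p(b)), c), c)), b)  →  m(m(m(c, p(c), e), p(c), b), g(p(p(b)), c), c)   [R2 at ε]
2. m(m(m(c, p(c), e), p(c), b), g(p(p(b)), c), c)  →  m(m(c, p(c), b), g(p(p(b)), c), c)   [R2 at 1.1]
3. m(m(c, p(c), b), g(p(p(b)), c), c)  →  m(c, g(p(p(b)), c), c)   [R2 at 1]
4. m(c, g(p(p(b)), c), c)  →  m(c, p(b), c)   [R3 at 2]
5. m(c, p(b), c)  →  b   [R2 at ε]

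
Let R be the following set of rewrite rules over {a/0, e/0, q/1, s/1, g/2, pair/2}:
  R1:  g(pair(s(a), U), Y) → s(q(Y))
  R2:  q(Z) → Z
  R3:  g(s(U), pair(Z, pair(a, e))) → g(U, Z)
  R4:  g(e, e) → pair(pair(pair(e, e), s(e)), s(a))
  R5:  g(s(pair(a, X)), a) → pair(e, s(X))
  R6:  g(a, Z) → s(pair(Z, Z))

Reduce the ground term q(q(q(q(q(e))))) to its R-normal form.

e

1. q(q(q(q(q(e)))))  →  q(q(q(q(e))))   [R2 at ε]
2. q(q(q(q(e))))  →  q(q(q(e)))   [R2 at ε]
3. q(q(q(e)))  →  q(q(e))   [R2 at ε]
4. q(q(e))  →  q(e)   [R2 at ε]
5. q(e)  →  e   [R2 at ε]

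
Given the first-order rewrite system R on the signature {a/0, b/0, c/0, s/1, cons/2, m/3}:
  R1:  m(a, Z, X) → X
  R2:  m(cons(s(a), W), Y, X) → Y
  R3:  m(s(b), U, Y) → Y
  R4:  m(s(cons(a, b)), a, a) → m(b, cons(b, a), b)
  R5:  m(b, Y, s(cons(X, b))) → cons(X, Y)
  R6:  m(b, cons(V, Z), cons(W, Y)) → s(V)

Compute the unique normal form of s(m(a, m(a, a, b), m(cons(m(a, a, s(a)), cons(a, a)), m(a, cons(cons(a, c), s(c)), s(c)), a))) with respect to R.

s(s(c))

1. s(m(a, m(a, a, b), m(cons(m(a, a, s(a)), cons(a, a)), m(a, cons(cons(a, c), s(c)), s(c)), a)))  →  s(m(cons(m(a, a, s(a)), cons(a, a)), m(a, cons(cons(a, c), s(c)), s(c)), a))   [R1 at 1]
2. s(m(cons(m(a, a, s(a)), cons(a, a)), m(a, cons(cons(a, c), s(c)), s(c)), a))  →  s(m(cons(s(a), cons(a, a)), m(a, cons(cons(a, c), s(c)), s(c)), a))   [R1 at 1.1.1]
3. s(m(cons(s(a), cons(a, a)), m(a, cons(cons(a, c), s(c)), s(c)), a))  →  s(m(a, cons(cons(a, c), s(c)), s(c)))   [R2 at 1]
4. s(m(a, cons(cons(a, c), s(c)), s(c)))  →  s(s(c))   [R1 at 1]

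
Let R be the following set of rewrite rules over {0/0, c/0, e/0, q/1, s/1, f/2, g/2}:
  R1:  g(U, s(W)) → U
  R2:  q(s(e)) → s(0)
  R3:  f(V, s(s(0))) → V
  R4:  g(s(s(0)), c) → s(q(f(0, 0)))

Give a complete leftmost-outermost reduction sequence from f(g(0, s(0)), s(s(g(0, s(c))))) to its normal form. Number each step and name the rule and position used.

1. f(g(0, s(0)), s(s(g(0, s(c)))))  →  f(0, s(s(g(0, s(c)))))   [R1 at 1]
2. f(0, s(s(g(0, s(c)))))  →  f(0, s(s(0)))   [R1 at 2.1.1]
3. f(0, s(s(0)))  →  0   [R3 at ε]

0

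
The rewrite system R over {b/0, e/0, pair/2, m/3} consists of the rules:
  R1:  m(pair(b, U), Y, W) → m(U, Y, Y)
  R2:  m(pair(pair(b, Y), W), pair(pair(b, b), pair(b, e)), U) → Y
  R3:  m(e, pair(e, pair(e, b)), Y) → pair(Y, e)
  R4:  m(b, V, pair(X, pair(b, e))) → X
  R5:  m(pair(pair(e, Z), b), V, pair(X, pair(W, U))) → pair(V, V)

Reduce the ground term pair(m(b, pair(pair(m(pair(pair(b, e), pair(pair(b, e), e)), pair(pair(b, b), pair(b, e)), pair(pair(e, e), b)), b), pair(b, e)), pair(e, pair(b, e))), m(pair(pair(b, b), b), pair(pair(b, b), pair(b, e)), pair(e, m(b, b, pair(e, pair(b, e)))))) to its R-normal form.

1. pair(m(b, pair(pair(m(pair(pair(b, e), pair(pair(b, e), e)), pair(pair(b, b), pair(b, e)), pair(pair(e, e), b)), b), pair(b, e)), pair(e, pair(b, e))), m(pair(pair(b, b), b), pair(pair(b, b), pair(b, e)), pair(e, m(b, b, pair(e, pair(b, e))))))  →  pair(e, m(pair(pair(b, b), b), pair(pair(b, b), pair(b, e)), pair(e, m(b, b, pair(e, pair(b, e))))))   [R4 at 1]
2. pair(e, m(pair(pair(b, b), b), pair(pair(b, b), pair(b, e)), pair(e, m(b, b, pair(e, pair(b, e))))))  →  pair(e, b)   [R2 at 2]

pair(e, b)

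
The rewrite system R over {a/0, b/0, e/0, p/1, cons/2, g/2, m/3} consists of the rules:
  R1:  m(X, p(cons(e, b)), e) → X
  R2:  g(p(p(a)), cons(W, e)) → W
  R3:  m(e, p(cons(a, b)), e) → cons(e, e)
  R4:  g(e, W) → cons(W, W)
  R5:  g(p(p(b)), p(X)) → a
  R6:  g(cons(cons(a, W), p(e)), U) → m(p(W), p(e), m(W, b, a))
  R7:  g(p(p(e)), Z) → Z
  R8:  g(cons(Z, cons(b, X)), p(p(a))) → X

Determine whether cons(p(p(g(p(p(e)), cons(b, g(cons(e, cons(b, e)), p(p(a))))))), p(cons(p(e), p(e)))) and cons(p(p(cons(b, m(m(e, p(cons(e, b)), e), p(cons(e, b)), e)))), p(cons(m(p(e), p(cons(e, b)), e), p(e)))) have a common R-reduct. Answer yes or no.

Reduce t₁ = cons(p(p(g(p(p(e)), cons(b, g(cons(e, cons(b, e)), p(p(a))))))), p(cons(p(e), p(e)))):
1. cons(p(p(g(p(p(e)), cons(b, g(cons(e, cons(b, e)), p(p(a))))))), p(cons(p(e), p(e))))  →  cons(p(p(cons(b, g(cons(e, cons(b, e)), p(p(a)))))), p(cons(p(e), p(e))))   [R7 at 1.1.1]
2. cons(p(p(cons(b, g(cons(e, cons(b, e)), p(p(a)))))), p(cons(p(e), p(e))))  →  cons(p(p(cons(b, e))), p(cons(p(e), p(e))))   [R8 at 1.1.1.2]

Reduce t₂ = cons(p(p(cons(b, m(m(e, p(cons(e, b)), e), p(cons(e, b)), e)))), p(cons(m(p(e), p(cons(e, b)), e), p(e)))):
1. cons(p(p(cons(b, m(m(e, p(cons(e, b)), e), p(cons(e, b)), e)))), p(cons(m(p(e), p(cons(e, b)), e), p(e))))  →  cons(p(p(cons(b, m(e, p(cons(e, b)), e)))), p(cons(m(p(e), p(cons(e, b)), e), p(e))))   [R1 at 1.1.1.2]
2. cons(p(p(cons(b, m(e, p(cons(e, b)), e)))), p(cons(m(p(e), p(cons(e, b)), e), p(e))))  →  cons(p(p(cons(b, e))), p(cons(m(p(e), p(cons(e, b)), e), p(e))))   [R1 at 1.1.1.2]
3. cons(p(p(cons(b, e))), p(cons(m(p(e), p(cons(e, b)), e), p(e))))  →  cons(p(p(cons(b, e))), p(cons(p(e), p(e))))   [R1 at 2.1.1]

yes — NF(t₁) = cons(p(p(cons(b, e))), p(cons(p(e), p(e)))), NF(t₂) = cons(p(p(cons(b, e))), p(cons(p(e), p(e))))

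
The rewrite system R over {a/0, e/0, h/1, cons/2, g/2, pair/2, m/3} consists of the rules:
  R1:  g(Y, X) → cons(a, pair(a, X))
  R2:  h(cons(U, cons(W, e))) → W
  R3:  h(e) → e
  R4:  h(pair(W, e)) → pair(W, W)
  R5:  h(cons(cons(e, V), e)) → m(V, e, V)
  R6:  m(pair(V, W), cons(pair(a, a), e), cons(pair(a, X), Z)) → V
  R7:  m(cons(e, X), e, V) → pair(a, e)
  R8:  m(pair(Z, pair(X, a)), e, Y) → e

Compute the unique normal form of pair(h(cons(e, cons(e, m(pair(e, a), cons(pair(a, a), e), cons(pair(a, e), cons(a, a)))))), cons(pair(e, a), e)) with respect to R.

pair(e, cons(pair(e, a), e))

1. pair(h(cons(e, cons(e, m(pair(e, a), cons(pair(a, a), e), cons(pair(a, e), cons(a, a)))))), cons(pair(e, a), e))  →  pair(h(cons(e, cons(e, e))), cons(pair(e, a), e))   [R6 at 1.1.2.2]
2. pair(h(cons(e, cons(e, e))), cons(pair(e, a), e))  →  pair(e, cons(pair(e, a), e))   [R2 at 1]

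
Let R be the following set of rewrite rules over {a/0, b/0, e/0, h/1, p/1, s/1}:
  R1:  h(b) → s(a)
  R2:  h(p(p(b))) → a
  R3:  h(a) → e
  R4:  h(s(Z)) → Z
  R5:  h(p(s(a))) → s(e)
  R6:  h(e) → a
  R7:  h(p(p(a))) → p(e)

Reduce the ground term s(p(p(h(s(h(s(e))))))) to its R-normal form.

s(p(p(e)))

1. s(p(p(h(s(h(s(e)))))))  →  s(p(p(h(s(e)))))   [R4 at 1.1.1]
2. s(p(p(h(s(e)))))  →  s(p(p(e)))   [R4 at 1.1.1]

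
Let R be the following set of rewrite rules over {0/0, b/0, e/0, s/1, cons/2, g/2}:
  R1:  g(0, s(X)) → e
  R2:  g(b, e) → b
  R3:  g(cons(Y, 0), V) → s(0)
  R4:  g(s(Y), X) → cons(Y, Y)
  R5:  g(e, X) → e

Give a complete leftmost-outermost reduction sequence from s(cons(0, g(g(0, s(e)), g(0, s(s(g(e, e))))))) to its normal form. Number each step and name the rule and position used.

s(cons(0, e))

1. s(cons(0, g(g(0, s(e)), g(0, s(s(g(e, e)))))))  →  s(cons(0, g(e, g(0, s(s(g(e, e)))))))   [R1 at 1.2.1]
2. s(cons(0, g(e, g(0, s(s(g(e, e)))))))  →  s(cons(0, e))   [R5 at 1.2]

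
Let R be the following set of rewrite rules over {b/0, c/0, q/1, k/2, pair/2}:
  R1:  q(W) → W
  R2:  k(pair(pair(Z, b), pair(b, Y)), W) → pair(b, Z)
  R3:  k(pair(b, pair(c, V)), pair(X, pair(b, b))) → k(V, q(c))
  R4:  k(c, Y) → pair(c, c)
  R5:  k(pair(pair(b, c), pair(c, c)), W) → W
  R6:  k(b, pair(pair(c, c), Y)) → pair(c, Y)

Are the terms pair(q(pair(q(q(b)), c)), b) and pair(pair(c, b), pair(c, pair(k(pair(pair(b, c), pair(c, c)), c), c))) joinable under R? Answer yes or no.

Reduce t₁ = pair(q(pair(q(q(b)), c)), b):
1. pair(q(pair(q(q(b)), c)), b)  →  pair(pair(q(q(b)), c), b)   [R1 at 1]
2. pair(pair(q(q(b)), c), b)  →  pair(pair(q(b), c), b)   [R1 at 1.1]
3. pair(pair(q(b), c), b)  →  pair(pair(b, c), b)   [R1 at 1.1]

Reduce t₂ = pair(pair(c, b), pair(c, pair(k(pair(pair(b, c), pair(c, c)), c), c))):
1. pair(pair(c, b), pair(c, pair(k(pair(pair(b, c), pair(c, c)), c), c)))  →  pair(pair(c, b), pair(c, pair(c, c)))   [R5 at 2.2.1]

no — NF(t₁) = pair(pair(b, c), b), NF(t₂) = pair(pair(c, b), pair(c, pair(c, c)))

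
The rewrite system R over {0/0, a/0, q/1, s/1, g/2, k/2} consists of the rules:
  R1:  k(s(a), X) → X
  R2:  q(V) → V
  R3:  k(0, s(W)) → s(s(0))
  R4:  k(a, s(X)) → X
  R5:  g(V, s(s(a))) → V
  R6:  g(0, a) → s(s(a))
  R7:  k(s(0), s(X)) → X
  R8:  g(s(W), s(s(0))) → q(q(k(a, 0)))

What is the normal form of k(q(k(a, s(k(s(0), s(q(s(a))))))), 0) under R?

1. k(q(k(a, s(k(s(0), s(q(s(a))))))), 0)  →  k(k(a, s(k(s(0), s(q(s(a)))))), 0)   [R2 at 1]
2. k(k(a, s(k(s(0), s(q(s(a)))))), 0)  →  k(k(s(0), s(q(s(a)))), 0)   [R4 at 1]
3. k(k(s(0), s(q(s(a)))), 0)  →  k(q(s(a)), 0)   [R7 at 1]
4. k(q(s(a)), 0)  →  k(s(a), 0)   [R2 at 1]
5. k(s(a), 0)  →  0   [R1 at ε]

0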